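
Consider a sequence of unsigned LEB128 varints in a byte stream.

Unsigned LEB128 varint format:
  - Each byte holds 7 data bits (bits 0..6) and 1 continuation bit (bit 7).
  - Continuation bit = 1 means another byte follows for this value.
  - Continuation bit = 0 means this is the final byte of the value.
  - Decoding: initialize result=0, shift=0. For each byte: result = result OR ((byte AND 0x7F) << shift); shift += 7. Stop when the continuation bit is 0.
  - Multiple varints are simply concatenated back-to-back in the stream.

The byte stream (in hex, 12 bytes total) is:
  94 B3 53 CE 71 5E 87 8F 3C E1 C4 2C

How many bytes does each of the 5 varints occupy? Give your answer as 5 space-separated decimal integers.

  byte[0]=0x94 cont=1 payload=0x14=20: acc |= 20<<0 -> acc=20 shift=7
  byte[1]=0xB3 cont=1 payload=0x33=51: acc |= 51<<7 -> acc=6548 shift=14
  byte[2]=0x53 cont=0 payload=0x53=83: acc |= 83<<14 -> acc=1366420 shift=21 [end]
Varint 1: bytes[0:3] = 94 B3 53 -> value 1366420 (3 byte(s))
  byte[3]=0xCE cont=1 payload=0x4E=78: acc |= 78<<0 -> acc=78 shift=7
  byte[4]=0x71 cont=0 payload=0x71=113: acc |= 113<<7 -> acc=14542 shift=14 [end]
Varint 2: bytes[3:5] = CE 71 -> value 14542 (2 byte(s))
  byte[5]=0x5E cont=0 payload=0x5E=94: acc |= 94<<0 -> acc=94 shift=7 [end]
Varint 3: bytes[5:6] = 5E -> value 94 (1 byte(s))
  byte[6]=0x87 cont=1 payload=0x07=7: acc |= 7<<0 -> acc=7 shift=7
  byte[7]=0x8F cont=1 payload=0x0F=15: acc |= 15<<7 -> acc=1927 shift=14
  byte[8]=0x3C cont=0 payload=0x3C=60: acc |= 60<<14 -> acc=984967 shift=21 [end]
Varint 4: bytes[6:9] = 87 8F 3C -> value 984967 (3 byte(s))
  byte[9]=0xE1 cont=1 payload=0x61=97: acc |= 97<<0 -> acc=97 shift=7
  byte[10]=0xC4 cont=1 payload=0x44=68: acc |= 68<<7 -> acc=8801 shift=14
  byte[11]=0x2C cont=0 payload=0x2C=44: acc |= 44<<14 -> acc=729697 shift=21 [end]
Varint 5: bytes[9:12] = E1 C4 2C -> value 729697 (3 byte(s))

Answer: 3 2 1 3 3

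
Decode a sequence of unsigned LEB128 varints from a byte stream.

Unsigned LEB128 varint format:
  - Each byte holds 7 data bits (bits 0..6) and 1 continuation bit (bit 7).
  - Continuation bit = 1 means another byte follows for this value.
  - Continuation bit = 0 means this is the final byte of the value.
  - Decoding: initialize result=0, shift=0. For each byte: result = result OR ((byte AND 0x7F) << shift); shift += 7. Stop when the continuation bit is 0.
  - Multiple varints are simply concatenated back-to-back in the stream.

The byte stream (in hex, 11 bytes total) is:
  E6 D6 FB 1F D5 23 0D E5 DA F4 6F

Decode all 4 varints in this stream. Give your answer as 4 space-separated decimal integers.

  byte[0]=0xE6 cont=1 payload=0x66=102: acc |= 102<<0 -> acc=102 shift=7
  byte[1]=0xD6 cont=1 payload=0x56=86: acc |= 86<<7 -> acc=11110 shift=14
  byte[2]=0xFB cont=1 payload=0x7B=123: acc |= 123<<14 -> acc=2026342 shift=21
  byte[3]=0x1F cont=0 payload=0x1F=31: acc |= 31<<21 -> acc=67038054 shift=28 [end]
Varint 1: bytes[0:4] = E6 D6 FB 1F -> value 67038054 (4 byte(s))
  byte[4]=0xD5 cont=1 payload=0x55=85: acc |= 85<<0 -> acc=85 shift=7
  byte[5]=0x23 cont=0 payload=0x23=35: acc |= 35<<7 -> acc=4565 shift=14 [end]
Varint 2: bytes[4:6] = D5 23 -> value 4565 (2 byte(s))
  byte[6]=0x0D cont=0 payload=0x0D=13: acc |= 13<<0 -> acc=13 shift=7 [end]
Varint 3: bytes[6:7] = 0D -> value 13 (1 byte(s))
  byte[7]=0xE5 cont=1 payload=0x65=101: acc |= 101<<0 -> acc=101 shift=7
  byte[8]=0xDA cont=1 payload=0x5A=90: acc |= 90<<7 -> acc=11621 shift=14
  byte[9]=0xF4 cont=1 payload=0x74=116: acc |= 116<<14 -> acc=1912165 shift=21
  byte[10]=0x6F cont=0 payload=0x6F=111: acc |= 111<<21 -> acc=234696037 shift=28 [end]
Varint 4: bytes[7:11] = E5 DA F4 6F -> value 234696037 (4 byte(s))

Answer: 67038054 4565 13 234696037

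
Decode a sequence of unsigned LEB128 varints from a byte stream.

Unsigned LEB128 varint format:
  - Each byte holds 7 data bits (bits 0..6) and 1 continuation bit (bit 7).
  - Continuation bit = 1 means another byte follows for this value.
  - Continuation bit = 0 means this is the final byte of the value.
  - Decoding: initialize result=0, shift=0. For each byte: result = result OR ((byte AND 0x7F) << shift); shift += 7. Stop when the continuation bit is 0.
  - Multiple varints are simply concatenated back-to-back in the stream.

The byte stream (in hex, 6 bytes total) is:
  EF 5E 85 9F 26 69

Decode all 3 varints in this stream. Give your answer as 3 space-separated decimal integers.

Answer: 12143 626565 105

Derivation:
  byte[0]=0xEF cont=1 payload=0x6F=111: acc |= 111<<0 -> acc=111 shift=7
  byte[1]=0x5E cont=0 payload=0x5E=94: acc |= 94<<7 -> acc=12143 shift=14 [end]
Varint 1: bytes[0:2] = EF 5E -> value 12143 (2 byte(s))
  byte[2]=0x85 cont=1 payload=0x05=5: acc |= 5<<0 -> acc=5 shift=7
  byte[3]=0x9F cont=1 payload=0x1F=31: acc |= 31<<7 -> acc=3973 shift=14
  byte[4]=0x26 cont=0 payload=0x26=38: acc |= 38<<14 -> acc=626565 shift=21 [end]
Varint 2: bytes[2:5] = 85 9F 26 -> value 626565 (3 byte(s))
  byte[5]=0x69 cont=0 payload=0x69=105: acc |= 105<<0 -> acc=105 shift=7 [end]
Varint 3: bytes[5:6] = 69 -> value 105 (1 byte(s))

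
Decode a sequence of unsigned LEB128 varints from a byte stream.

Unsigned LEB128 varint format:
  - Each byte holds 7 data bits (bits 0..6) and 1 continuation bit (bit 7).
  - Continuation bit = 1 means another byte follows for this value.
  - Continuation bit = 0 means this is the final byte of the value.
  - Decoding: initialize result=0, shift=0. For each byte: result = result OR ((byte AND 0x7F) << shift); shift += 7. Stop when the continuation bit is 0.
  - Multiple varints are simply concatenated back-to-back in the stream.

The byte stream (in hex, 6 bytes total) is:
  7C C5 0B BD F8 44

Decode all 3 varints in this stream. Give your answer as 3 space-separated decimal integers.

Answer: 124 1477 1129533

Derivation:
  byte[0]=0x7C cont=0 payload=0x7C=124: acc |= 124<<0 -> acc=124 shift=7 [end]
Varint 1: bytes[0:1] = 7C -> value 124 (1 byte(s))
  byte[1]=0xC5 cont=1 payload=0x45=69: acc |= 69<<0 -> acc=69 shift=7
  byte[2]=0x0B cont=0 payload=0x0B=11: acc |= 11<<7 -> acc=1477 shift=14 [end]
Varint 2: bytes[1:3] = C5 0B -> value 1477 (2 byte(s))
  byte[3]=0xBD cont=1 payload=0x3D=61: acc |= 61<<0 -> acc=61 shift=7
  byte[4]=0xF8 cont=1 payload=0x78=120: acc |= 120<<7 -> acc=15421 shift=14
  byte[5]=0x44 cont=0 payload=0x44=68: acc |= 68<<14 -> acc=1129533 shift=21 [end]
Varint 3: bytes[3:6] = BD F8 44 -> value 1129533 (3 byte(s))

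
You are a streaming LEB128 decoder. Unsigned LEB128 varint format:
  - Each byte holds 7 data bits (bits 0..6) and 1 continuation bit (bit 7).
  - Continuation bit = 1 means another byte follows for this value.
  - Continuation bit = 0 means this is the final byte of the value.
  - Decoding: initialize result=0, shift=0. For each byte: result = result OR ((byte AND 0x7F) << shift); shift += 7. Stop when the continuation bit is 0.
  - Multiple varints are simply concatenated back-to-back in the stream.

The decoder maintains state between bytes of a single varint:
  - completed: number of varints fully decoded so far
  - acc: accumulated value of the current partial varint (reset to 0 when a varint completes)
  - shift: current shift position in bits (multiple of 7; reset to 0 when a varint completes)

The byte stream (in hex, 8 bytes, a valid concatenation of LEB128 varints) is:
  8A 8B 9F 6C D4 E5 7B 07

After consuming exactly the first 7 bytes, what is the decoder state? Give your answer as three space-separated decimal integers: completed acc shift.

Answer: 2 0 0

Derivation:
byte[0]=0x8A cont=1 payload=0x0A: acc |= 10<<0 -> completed=0 acc=10 shift=7
byte[1]=0x8B cont=1 payload=0x0B: acc |= 11<<7 -> completed=0 acc=1418 shift=14
byte[2]=0x9F cont=1 payload=0x1F: acc |= 31<<14 -> completed=0 acc=509322 shift=21
byte[3]=0x6C cont=0 payload=0x6C: varint #1 complete (value=227001738); reset -> completed=1 acc=0 shift=0
byte[4]=0xD4 cont=1 payload=0x54: acc |= 84<<0 -> completed=1 acc=84 shift=7
byte[5]=0xE5 cont=1 payload=0x65: acc |= 101<<7 -> completed=1 acc=13012 shift=14
byte[6]=0x7B cont=0 payload=0x7B: varint #2 complete (value=2028244); reset -> completed=2 acc=0 shift=0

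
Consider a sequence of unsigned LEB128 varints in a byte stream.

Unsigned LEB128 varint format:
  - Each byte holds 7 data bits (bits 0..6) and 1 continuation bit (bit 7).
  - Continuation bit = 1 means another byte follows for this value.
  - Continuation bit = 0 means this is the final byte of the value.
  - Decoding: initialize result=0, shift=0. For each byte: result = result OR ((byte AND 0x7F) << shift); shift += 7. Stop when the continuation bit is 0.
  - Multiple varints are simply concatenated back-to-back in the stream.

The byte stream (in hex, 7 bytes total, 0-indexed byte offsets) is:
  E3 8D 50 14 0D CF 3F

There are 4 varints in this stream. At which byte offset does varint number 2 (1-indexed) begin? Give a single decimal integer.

Answer: 3

Derivation:
  byte[0]=0xE3 cont=1 payload=0x63=99: acc |= 99<<0 -> acc=99 shift=7
  byte[1]=0x8D cont=1 payload=0x0D=13: acc |= 13<<7 -> acc=1763 shift=14
  byte[2]=0x50 cont=0 payload=0x50=80: acc |= 80<<14 -> acc=1312483 shift=21 [end]
Varint 1: bytes[0:3] = E3 8D 50 -> value 1312483 (3 byte(s))
  byte[3]=0x14 cont=0 payload=0x14=20: acc |= 20<<0 -> acc=20 shift=7 [end]
Varint 2: bytes[3:4] = 14 -> value 20 (1 byte(s))
  byte[4]=0x0D cont=0 payload=0x0D=13: acc |= 13<<0 -> acc=13 shift=7 [end]
Varint 3: bytes[4:5] = 0D -> value 13 (1 byte(s))
  byte[5]=0xCF cont=1 payload=0x4F=79: acc |= 79<<0 -> acc=79 shift=7
  byte[6]=0x3F cont=0 payload=0x3F=63: acc |= 63<<7 -> acc=8143 shift=14 [end]
Varint 4: bytes[5:7] = CF 3F -> value 8143 (2 byte(s))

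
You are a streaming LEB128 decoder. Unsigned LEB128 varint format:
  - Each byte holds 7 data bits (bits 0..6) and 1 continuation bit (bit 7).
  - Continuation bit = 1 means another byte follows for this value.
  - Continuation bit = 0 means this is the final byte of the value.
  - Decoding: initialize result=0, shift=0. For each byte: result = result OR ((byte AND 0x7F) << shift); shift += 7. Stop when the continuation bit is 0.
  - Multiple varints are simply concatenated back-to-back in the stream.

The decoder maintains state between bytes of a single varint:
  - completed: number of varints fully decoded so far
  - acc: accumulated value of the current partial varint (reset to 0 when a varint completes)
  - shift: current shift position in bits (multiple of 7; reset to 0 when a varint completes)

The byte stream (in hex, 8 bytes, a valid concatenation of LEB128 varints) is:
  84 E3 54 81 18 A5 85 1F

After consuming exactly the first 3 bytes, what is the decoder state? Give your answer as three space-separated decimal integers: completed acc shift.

byte[0]=0x84 cont=1 payload=0x04: acc |= 4<<0 -> completed=0 acc=4 shift=7
byte[1]=0xE3 cont=1 payload=0x63: acc |= 99<<7 -> completed=0 acc=12676 shift=14
byte[2]=0x54 cont=0 payload=0x54: varint #1 complete (value=1388932); reset -> completed=1 acc=0 shift=0

Answer: 1 0 0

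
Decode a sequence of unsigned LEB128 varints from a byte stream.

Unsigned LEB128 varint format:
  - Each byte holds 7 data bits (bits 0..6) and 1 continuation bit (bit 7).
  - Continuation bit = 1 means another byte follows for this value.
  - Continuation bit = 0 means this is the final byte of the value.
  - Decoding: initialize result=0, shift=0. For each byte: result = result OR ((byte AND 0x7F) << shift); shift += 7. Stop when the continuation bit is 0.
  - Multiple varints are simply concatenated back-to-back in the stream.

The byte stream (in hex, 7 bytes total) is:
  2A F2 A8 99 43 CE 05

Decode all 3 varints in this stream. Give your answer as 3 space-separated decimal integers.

  byte[0]=0x2A cont=0 payload=0x2A=42: acc |= 42<<0 -> acc=42 shift=7 [end]
Varint 1: bytes[0:1] = 2A -> value 42 (1 byte(s))
  byte[1]=0xF2 cont=1 payload=0x72=114: acc |= 114<<0 -> acc=114 shift=7
  byte[2]=0xA8 cont=1 payload=0x28=40: acc |= 40<<7 -> acc=5234 shift=14
  byte[3]=0x99 cont=1 payload=0x19=25: acc |= 25<<14 -> acc=414834 shift=21
  byte[4]=0x43 cont=0 payload=0x43=67: acc |= 67<<21 -> acc=140924018 shift=28 [end]
Varint 2: bytes[1:5] = F2 A8 99 43 -> value 140924018 (4 byte(s))
  byte[5]=0xCE cont=1 payload=0x4E=78: acc |= 78<<0 -> acc=78 shift=7
  byte[6]=0x05 cont=0 payload=0x05=5: acc |= 5<<7 -> acc=718 shift=14 [end]
Varint 3: bytes[5:7] = CE 05 -> value 718 (2 byte(s))

Answer: 42 140924018 718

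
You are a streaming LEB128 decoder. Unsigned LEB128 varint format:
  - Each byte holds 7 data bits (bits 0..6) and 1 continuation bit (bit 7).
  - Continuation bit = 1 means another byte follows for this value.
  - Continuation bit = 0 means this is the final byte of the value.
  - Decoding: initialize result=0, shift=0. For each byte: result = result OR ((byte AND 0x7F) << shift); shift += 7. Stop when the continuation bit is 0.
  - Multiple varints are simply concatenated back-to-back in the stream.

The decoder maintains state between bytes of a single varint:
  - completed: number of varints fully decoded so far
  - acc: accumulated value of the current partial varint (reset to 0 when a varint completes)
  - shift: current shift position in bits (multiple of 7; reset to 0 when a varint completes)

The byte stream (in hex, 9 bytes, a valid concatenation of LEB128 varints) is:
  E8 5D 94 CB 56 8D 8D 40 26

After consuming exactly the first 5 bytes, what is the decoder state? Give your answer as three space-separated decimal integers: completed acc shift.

Answer: 2 0 0

Derivation:
byte[0]=0xE8 cont=1 payload=0x68: acc |= 104<<0 -> completed=0 acc=104 shift=7
byte[1]=0x5D cont=0 payload=0x5D: varint #1 complete (value=12008); reset -> completed=1 acc=0 shift=0
byte[2]=0x94 cont=1 payload=0x14: acc |= 20<<0 -> completed=1 acc=20 shift=7
byte[3]=0xCB cont=1 payload=0x4B: acc |= 75<<7 -> completed=1 acc=9620 shift=14
byte[4]=0x56 cont=0 payload=0x56: varint #2 complete (value=1418644); reset -> completed=2 acc=0 shift=0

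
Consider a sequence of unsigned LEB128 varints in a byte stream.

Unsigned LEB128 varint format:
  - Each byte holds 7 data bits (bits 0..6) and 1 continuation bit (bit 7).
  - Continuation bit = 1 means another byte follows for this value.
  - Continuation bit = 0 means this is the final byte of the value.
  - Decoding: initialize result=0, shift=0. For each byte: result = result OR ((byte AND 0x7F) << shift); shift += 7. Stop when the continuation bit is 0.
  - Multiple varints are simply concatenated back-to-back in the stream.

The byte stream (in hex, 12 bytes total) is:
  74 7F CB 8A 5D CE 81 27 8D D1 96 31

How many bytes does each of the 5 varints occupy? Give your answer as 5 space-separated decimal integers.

  byte[0]=0x74 cont=0 payload=0x74=116: acc |= 116<<0 -> acc=116 shift=7 [end]
Varint 1: bytes[0:1] = 74 -> value 116 (1 byte(s))
  byte[1]=0x7F cont=0 payload=0x7F=127: acc |= 127<<0 -> acc=127 shift=7 [end]
Varint 2: bytes[1:2] = 7F -> value 127 (1 byte(s))
  byte[2]=0xCB cont=1 payload=0x4B=75: acc |= 75<<0 -> acc=75 shift=7
  byte[3]=0x8A cont=1 payload=0x0A=10: acc |= 10<<7 -> acc=1355 shift=14
  byte[4]=0x5D cont=0 payload=0x5D=93: acc |= 93<<14 -> acc=1525067 shift=21 [end]
Varint 3: bytes[2:5] = CB 8A 5D -> value 1525067 (3 byte(s))
  byte[5]=0xCE cont=1 payload=0x4E=78: acc |= 78<<0 -> acc=78 shift=7
  byte[6]=0x81 cont=1 payload=0x01=1: acc |= 1<<7 -> acc=206 shift=14
  byte[7]=0x27 cont=0 payload=0x27=39: acc |= 39<<14 -> acc=639182 shift=21 [end]
Varint 4: bytes[5:8] = CE 81 27 -> value 639182 (3 byte(s))
  byte[8]=0x8D cont=1 payload=0x0D=13: acc |= 13<<0 -> acc=13 shift=7
  byte[9]=0xD1 cont=1 payload=0x51=81: acc |= 81<<7 -> acc=10381 shift=14
  byte[10]=0x96 cont=1 payload=0x16=22: acc |= 22<<14 -> acc=370829 shift=21
  byte[11]=0x31 cont=0 payload=0x31=49: acc |= 49<<21 -> acc=103131277 shift=28 [end]
Varint 5: bytes[8:12] = 8D D1 96 31 -> value 103131277 (4 byte(s))

Answer: 1 1 3 3 4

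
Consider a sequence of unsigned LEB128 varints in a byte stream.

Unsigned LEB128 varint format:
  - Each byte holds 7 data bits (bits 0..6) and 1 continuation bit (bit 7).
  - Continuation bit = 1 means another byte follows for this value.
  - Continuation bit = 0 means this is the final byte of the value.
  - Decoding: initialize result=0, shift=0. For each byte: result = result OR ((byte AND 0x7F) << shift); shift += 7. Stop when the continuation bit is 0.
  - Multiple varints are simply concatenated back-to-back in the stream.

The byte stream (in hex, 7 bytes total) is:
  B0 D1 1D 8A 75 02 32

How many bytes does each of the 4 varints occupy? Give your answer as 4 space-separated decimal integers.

  byte[0]=0xB0 cont=1 payload=0x30=48: acc |= 48<<0 -> acc=48 shift=7
  byte[1]=0xD1 cont=1 payload=0x51=81: acc |= 81<<7 -> acc=10416 shift=14
  byte[2]=0x1D cont=0 payload=0x1D=29: acc |= 29<<14 -> acc=485552 shift=21 [end]
Varint 1: bytes[0:3] = B0 D1 1D -> value 485552 (3 byte(s))
  byte[3]=0x8A cont=1 payload=0x0A=10: acc |= 10<<0 -> acc=10 shift=7
  byte[4]=0x75 cont=0 payload=0x75=117: acc |= 117<<7 -> acc=14986 shift=14 [end]
Varint 2: bytes[3:5] = 8A 75 -> value 14986 (2 byte(s))
  byte[5]=0x02 cont=0 payload=0x02=2: acc |= 2<<0 -> acc=2 shift=7 [end]
Varint 3: bytes[5:6] = 02 -> value 2 (1 byte(s))
  byte[6]=0x32 cont=0 payload=0x32=50: acc |= 50<<0 -> acc=50 shift=7 [end]
Varint 4: bytes[6:7] = 32 -> value 50 (1 byte(s))

Answer: 3 2 1 1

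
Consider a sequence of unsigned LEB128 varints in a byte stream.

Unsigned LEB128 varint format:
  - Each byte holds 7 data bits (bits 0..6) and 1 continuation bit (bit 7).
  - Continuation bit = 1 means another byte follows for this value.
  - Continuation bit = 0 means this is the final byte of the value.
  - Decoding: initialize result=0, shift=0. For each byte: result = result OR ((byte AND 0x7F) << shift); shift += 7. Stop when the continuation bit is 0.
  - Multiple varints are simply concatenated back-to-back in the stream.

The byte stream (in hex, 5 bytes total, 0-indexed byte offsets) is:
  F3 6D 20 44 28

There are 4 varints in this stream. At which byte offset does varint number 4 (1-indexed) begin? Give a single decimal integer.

  byte[0]=0xF3 cont=1 payload=0x73=115: acc |= 115<<0 -> acc=115 shift=7
  byte[1]=0x6D cont=0 payload=0x6D=109: acc |= 109<<7 -> acc=14067 shift=14 [end]
Varint 1: bytes[0:2] = F3 6D -> value 14067 (2 byte(s))
  byte[2]=0x20 cont=0 payload=0x20=32: acc |= 32<<0 -> acc=32 shift=7 [end]
Varint 2: bytes[2:3] = 20 -> value 32 (1 byte(s))
  byte[3]=0x44 cont=0 payload=0x44=68: acc |= 68<<0 -> acc=68 shift=7 [end]
Varint 3: bytes[3:4] = 44 -> value 68 (1 byte(s))
  byte[4]=0x28 cont=0 payload=0x28=40: acc |= 40<<0 -> acc=40 shift=7 [end]
Varint 4: bytes[4:5] = 28 -> value 40 (1 byte(s))

Answer: 4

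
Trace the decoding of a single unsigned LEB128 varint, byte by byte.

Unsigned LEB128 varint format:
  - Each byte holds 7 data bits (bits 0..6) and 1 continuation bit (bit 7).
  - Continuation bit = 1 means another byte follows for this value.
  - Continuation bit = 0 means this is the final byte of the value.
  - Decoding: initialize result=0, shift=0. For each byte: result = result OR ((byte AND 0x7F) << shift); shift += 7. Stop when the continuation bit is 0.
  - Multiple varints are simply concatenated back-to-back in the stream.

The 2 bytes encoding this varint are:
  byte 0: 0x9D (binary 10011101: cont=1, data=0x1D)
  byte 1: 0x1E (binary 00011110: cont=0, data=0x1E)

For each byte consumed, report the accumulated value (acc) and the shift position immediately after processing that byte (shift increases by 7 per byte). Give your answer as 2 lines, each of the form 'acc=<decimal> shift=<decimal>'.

byte 0=0x9D: payload=0x1D=29, contrib = 29<<0 = 29; acc -> 29, shift -> 7
byte 1=0x1E: payload=0x1E=30, contrib = 30<<7 = 3840; acc -> 3869, shift -> 14

Answer: acc=29 shift=7
acc=3869 shift=14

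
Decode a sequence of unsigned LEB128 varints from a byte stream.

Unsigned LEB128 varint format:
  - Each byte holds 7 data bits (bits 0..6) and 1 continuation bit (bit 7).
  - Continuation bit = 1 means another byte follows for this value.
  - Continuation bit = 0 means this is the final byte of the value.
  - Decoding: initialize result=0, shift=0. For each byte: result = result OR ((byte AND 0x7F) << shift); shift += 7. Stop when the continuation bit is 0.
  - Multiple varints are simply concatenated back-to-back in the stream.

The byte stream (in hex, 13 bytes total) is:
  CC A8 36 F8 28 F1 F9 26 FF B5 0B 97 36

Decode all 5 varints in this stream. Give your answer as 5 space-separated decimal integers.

  byte[0]=0xCC cont=1 payload=0x4C=76: acc |= 76<<0 -> acc=76 shift=7
  byte[1]=0xA8 cont=1 payload=0x28=40: acc |= 40<<7 -> acc=5196 shift=14
  byte[2]=0x36 cont=0 payload=0x36=54: acc |= 54<<14 -> acc=889932 shift=21 [end]
Varint 1: bytes[0:3] = CC A8 36 -> value 889932 (3 byte(s))
  byte[3]=0xF8 cont=1 payload=0x78=120: acc |= 120<<0 -> acc=120 shift=7
  byte[4]=0x28 cont=0 payload=0x28=40: acc |= 40<<7 -> acc=5240 shift=14 [end]
Varint 2: bytes[3:5] = F8 28 -> value 5240 (2 byte(s))
  byte[5]=0xF1 cont=1 payload=0x71=113: acc |= 113<<0 -> acc=113 shift=7
  byte[6]=0xF9 cont=1 payload=0x79=121: acc |= 121<<7 -> acc=15601 shift=14
  byte[7]=0x26 cont=0 payload=0x26=38: acc |= 38<<14 -> acc=638193 shift=21 [end]
Varint 3: bytes[5:8] = F1 F9 26 -> value 638193 (3 byte(s))
  byte[8]=0xFF cont=1 payload=0x7F=127: acc |= 127<<0 -> acc=127 shift=7
  byte[9]=0xB5 cont=1 payload=0x35=53: acc |= 53<<7 -> acc=6911 shift=14
  byte[10]=0x0B cont=0 payload=0x0B=11: acc |= 11<<14 -> acc=187135 shift=21 [end]
Varint 4: bytes[8:11] = FF B5 0B -> value 187135 (3 byte(s))
  byte[11]=0x97 cont=1 payload=0x17=23: acc |= 23<<0 -> acc=23 shift=7
  byte[12]=0x36 cont=0 payload=0x36=54: acc |= 54<<7 -> acc=6935 shift=14 [end]
Varint 5: bytes[11:13] = 97 36 -> value 6935 (2 byte(s))

Answer: 889932 5240 638193 187135 6935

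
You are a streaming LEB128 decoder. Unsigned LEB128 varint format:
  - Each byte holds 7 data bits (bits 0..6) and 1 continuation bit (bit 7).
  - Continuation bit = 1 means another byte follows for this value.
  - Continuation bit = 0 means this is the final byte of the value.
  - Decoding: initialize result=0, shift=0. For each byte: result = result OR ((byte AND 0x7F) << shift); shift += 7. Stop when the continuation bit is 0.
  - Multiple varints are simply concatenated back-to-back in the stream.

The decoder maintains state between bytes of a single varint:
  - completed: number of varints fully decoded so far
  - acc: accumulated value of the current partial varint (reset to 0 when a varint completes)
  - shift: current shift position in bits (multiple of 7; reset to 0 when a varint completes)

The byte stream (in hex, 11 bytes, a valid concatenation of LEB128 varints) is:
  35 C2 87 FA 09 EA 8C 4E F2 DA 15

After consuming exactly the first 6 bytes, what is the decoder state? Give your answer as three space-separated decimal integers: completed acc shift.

Answer: 2 106 7

Derivation:
byte[0]=0x35 cont=0 payload=0x35: varint #1 complete (value=53); reset -> completed=1 acc=0 shift=0
byte[1]=0xC2 cont=1 payload=0x42: acc |= 66<<0 -> completed=1 acc=66 shift=7
byte[2]=0x87 cont=1 payload=0x07: acc |= 7<<7 -> completed=1 acc=962 shift=14
byte[3]=0xFA cont=1 payload=0x7A: acc |= 122<<14 -> completed=1 acc=1999810 shift=21
byte[4]=0x09 cont=0 payload=0x09: varint #2 complete (value=20874178); reset -> completed=2 acc=0 shift=0
byte[5]=0xEA cont=1 payload=0x6A: acc |= 106<<0 -> completed=2 acc=106 shift=7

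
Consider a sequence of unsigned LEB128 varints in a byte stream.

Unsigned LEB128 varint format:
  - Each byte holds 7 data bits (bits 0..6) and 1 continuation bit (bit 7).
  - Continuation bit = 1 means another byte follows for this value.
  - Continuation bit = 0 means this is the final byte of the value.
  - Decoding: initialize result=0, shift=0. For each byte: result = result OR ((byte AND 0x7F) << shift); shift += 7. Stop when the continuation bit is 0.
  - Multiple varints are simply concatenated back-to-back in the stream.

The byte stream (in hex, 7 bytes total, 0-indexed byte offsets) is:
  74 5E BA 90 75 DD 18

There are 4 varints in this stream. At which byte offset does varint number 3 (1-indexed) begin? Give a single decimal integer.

Answer: 2

Derivation:
  byte[0]=0x74 cont=0 payload=0x74=116: acc |= 116<<0 -> acc=116 shift=7 [end]
Varint 1: bytes[0:1] = 74 -> value 116 (1 byte(s))
  byte[1]=0x5E cont=0 payload=0x5E=94: acc |= 94<<0 -> acc=94 shift=7 [end]
Varint 2: bytes[1:2] = 5E -> value 94 (1 byte(s))
  byte[2]=0xBA cont=1 payload=0x3A=58: acc |= 58<<0 -> acc=58 shift=7
  byte[3]=0x90 cont=1 payload=0x10=16: acc |= 16<<7 -> acc=2106 shift=14
  byte[4]=0x75 cont=0 payload=0x75=117: acc |= 117<<14 -> acc=1919034 shift=21 [end]
Varint 3: bytes[2:5] = BA 90 75 -> value 1919034 (3 byte(s))
  byte[5]=0xDD cont=1 payload=0x5D=93: acc |= 93<<0 -> acc=93 shift=7
  byte[6]=0x18 cont=0 payload=0x18=24: acc |= 24<<7 -> acc=3165 shift=14 [end]
Varint 4: bytes[5:7] = DD 18 -> value 3165 (2 byte(s))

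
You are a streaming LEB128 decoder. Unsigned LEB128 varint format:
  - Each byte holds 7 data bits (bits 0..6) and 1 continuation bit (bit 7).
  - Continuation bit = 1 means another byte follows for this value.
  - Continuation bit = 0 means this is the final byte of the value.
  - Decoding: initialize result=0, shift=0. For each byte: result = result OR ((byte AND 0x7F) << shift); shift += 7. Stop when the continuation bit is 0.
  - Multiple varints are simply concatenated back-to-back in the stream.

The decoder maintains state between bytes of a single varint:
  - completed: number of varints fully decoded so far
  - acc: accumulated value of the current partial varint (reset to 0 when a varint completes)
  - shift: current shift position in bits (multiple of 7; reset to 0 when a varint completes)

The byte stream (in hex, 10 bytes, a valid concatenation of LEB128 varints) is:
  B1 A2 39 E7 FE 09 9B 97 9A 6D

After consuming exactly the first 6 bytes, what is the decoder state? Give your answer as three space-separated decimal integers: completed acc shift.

byte[0]=0xB1 cont=1 payload=0x31: acc |= 49<<0 -> completed=0 acc=49 shift=7
byte[1]=0xA2 cont=1 payload=0x22: acc |= 34<<7 -> completed=0 acc=4401 shift=14
byte[2]=0x39 cont=0 payload=0x39: varint #1 complete (value=938289); reset -> completed=1 acc=0 shift=0
byte[3]=0xE7 cont=1 payload=0x67: acc |= 103<<0 -> completed=1 acc=103 shift=7
byte[4]=0xFE cont=1 payload=0x7E: acc |= 126<<7 -> completed=1 acc=16231 shift=14
byte[5]=0x09 cont=0 payload=0x09: varint #2 complete (value=163687); reset -> completed=2 acc=0 shift=0

Answer: 2 0 0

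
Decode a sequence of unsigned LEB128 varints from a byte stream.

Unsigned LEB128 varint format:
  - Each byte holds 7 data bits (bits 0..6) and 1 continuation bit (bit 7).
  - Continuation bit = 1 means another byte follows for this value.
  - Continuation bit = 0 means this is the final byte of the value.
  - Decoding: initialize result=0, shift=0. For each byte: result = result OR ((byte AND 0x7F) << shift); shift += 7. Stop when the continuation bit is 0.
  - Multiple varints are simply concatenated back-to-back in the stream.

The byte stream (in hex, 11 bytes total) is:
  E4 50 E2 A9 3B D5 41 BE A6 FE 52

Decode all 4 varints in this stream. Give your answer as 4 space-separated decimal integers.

  byte[0]=0xE4 cont=1 payload=0x64=100: acc |= 100<<0 -> acc=100 shift=7
  byte[1]=0x50 cont=0 payload=0x50=80: acc |= 80<<7 -> acc=10340 shift=14 [end]
Varint 1: bytes[0:2] = E4 50 -> value 10340 (2 byte(s))
  byte[2]=0xE2 cont=1 payload=0x62=98: acc |= 98<<0 -> acc=98 shift=7
  byte[3]=0xA9 cont=1 payload=0x29=41: acc |= 41<<7 -> acc=5346 shift=14
  byte[4]=0x3B cont=0 payload=0x3B=59: acc |= 59<<14 -> acc=972002 shift=21 [end]
Varint 2: bytes[2:5] = E2 A9 3B -> value 972002 (3 byte(s))
  byte[5]=0xD5 cont=1 payload=0x55=85: acc |= 85<<0 -> acc=85 shift=7
  byte[6]=0x41 cont=0 payload=0x41=65: acc |= 65<<7 -> acc=8405 shift=14 [end]
Varint 3: bytes[5:7] = D5 41 -> value 8405 (2 byte(s))
  byte[7]=0xBE cont=1 payload=0x3E=62: acc |= 62<<0 -> acc=62 shift=7
  byte[8]=0xA6 cont=1 payload=0x26=38: acc |= 38<<7 -> acc=4926 shift=14
  byte[9]=0xFE cont=1 payload=0x7E=126: acc |= 126<<14 -> acc=2069310 shift=21
  byte[10]=0x52 cont=0 payload=0x52=82: acc |= 82<<21 -> acc=174035774 shift=28 [end]
Varint 4: bytes[7:11] = BE A6 FE 52 -> value 174035774 (4 byte(s))

Answer: 10340 972002 8405 174035774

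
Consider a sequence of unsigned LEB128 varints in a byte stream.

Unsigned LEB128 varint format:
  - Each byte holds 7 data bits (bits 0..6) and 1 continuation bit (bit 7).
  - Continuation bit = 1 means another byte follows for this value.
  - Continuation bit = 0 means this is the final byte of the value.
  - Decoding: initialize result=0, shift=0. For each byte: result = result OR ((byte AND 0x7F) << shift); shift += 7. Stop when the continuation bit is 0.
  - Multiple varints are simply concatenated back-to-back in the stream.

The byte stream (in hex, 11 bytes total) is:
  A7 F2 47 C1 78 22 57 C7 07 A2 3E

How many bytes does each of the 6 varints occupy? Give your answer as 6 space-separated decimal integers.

  byte[0]=0xA7 cont=1 payload=0x27=39: acc |= 39<<0 -> acc=39 shift=7
  byte[1]=0xF2 cont=1 payload=0x72=114: acc |= 114<<7 -> acc=14631 shift=14
  byte[2]=0x47 cont=0 payload=0x47=71: acc |= 71<<14 -> acc=1177895 shift=21 [end]
Varint 1: bytes[0:3] = A7 F2 47 -> value 1177895 (3 byte(s))
  byte[3]=0xC1 cont=1 payload=0x41=65: acc |= 65<<0 -> acc=65 shift=7
  byte[4]=0x78 cont=0 payload=0x78=120: acc |= 120<<7 -> acc=15425 shift=14 [end]
Varint 2: bytes[3:5] = C1 78 -> value 15425 (2 byte(s))
  byte[5]=0x22 cont=0 payload=0x22=34: acc |= 34<<0 -> acc=34 shift=7 [end]
Varint 3: bytes[5:6] = 22 -> value 34 (1 byte(s))
  byte[6]=0x57 cont=0 payload=0x57=87: acc |= 87<<0 -> acc=87 shift=7 [end]
Varint 4: bytes[6:7] = 57 -> value 87 (1 byte(s))
  byte[7]=0xC7 cont=1 payload=0x47=71: acc |= 71<<0 -> acc=71 shift=7
  byte[8]=0x07 cont=0 payload=0x07=7: acc |= 7<<7 -> acc=967 shift=14 [end]
Varint 5: bytes[7:9] = C7 07 -> value 967 (2 byte(s))
  byte[9]=0xA2 cont=1 payload=0x22=34: acc |= 34<<0 -> acc=34 shift=7
  byte[10]=0x3E cont=0 payload=0x3E=62: acc |= 62<<7 -> acc=7970 shift=14 [end]
Varint 6: bytes[9:11] = A2 3E -> value 7970 (2 byte(s))

Answer: 3 2 1 1 2 2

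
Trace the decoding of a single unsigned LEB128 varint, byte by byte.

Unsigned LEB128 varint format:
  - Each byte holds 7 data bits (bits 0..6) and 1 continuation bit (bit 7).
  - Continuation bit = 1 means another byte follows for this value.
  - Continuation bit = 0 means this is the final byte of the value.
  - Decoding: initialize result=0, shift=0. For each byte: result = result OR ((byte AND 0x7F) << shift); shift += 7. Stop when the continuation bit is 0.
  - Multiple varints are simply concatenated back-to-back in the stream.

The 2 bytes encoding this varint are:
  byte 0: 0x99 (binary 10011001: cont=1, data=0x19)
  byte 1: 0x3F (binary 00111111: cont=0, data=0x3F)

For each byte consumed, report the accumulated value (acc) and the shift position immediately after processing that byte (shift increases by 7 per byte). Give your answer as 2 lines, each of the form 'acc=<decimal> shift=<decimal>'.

Answer: acc=25 shift=7
acc=8089 shift=14

Derivation:
byte 0=0x99: payload=0x19=25, contrib = 25<<0 = 25; acc -> 25, shift -> 7
byte 1=0x3F: payload=0x3F=63, contrib = 63<<7 = 8064; acc -> 8089, shift -> 14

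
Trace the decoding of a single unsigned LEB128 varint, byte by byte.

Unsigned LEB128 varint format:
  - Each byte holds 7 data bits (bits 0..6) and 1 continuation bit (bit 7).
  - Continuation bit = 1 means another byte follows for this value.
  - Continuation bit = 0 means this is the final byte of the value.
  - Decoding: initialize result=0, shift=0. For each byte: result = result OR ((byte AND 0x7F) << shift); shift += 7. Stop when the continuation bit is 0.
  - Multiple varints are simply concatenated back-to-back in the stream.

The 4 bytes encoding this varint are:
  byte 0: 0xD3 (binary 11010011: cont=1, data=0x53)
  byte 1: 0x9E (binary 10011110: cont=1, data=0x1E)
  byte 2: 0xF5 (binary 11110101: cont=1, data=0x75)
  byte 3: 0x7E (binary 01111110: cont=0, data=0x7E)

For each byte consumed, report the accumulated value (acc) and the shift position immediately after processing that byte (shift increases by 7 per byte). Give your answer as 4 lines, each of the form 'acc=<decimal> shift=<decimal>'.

Answer: acc=83 shift=7
acc=3923 shift=14
acc=1920851 shift=21
acc=266162003 shift=28

Derivation:
byte 0=0xD3: payload=0x53=83, contrib = 83<<0 = 83; acc -> 83, shift -> 7
byte 1=0x9E: payload=0x1E=30, contrib = 30<<7 = 3840; acc -> 3923, shift -> 14
byte 2=0xF5: payload=0x75=117, contrib = 117<<14 = 1916928; acc -> 1920851, shift -> 21
byte 3=0x7E: payload=0x7E=126, contrib = 126<<21 = 264241152; acc -> 266162003, shift -> 28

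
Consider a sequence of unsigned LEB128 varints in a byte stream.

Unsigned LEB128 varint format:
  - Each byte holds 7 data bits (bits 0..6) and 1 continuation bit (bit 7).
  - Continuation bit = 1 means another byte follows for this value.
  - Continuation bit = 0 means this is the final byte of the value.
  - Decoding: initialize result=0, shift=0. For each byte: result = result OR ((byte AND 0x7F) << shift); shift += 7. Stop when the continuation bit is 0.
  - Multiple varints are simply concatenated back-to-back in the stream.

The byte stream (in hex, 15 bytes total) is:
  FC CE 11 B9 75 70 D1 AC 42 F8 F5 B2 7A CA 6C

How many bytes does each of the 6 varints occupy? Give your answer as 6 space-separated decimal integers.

  byte[0]=0xFC cont=1 payload=0x7C=124: acc |= 124<<0 -> acc=124 shift=7
  byte[1]=0xCE cont=1 payload=0x4E=78: acc |= 78<<7 -> acc=10108 shift=14
  byte[2]=0x11 cont=0 payload=0x11=17: acc |= 17<<14 -> acc=288636 shift=21 [end]
Varint 1: bytes[0:3] = FC CE 11 -> value 288636 (3 byte(s))
  byte[3]=0xB9 cont=1 payload=0x39=57: acc |= 57<<0 -> acc=57 shift=7
  byte[4]=0x75 cont=0 payload=0x75=117: acc |= 117<<7 -> acc=15033 shift=14 [end]
Varint 2: bytes[3:5] = B9 75 -> value 15033 (2 byte(s))
  byte[5]=0x70 cont=0 payload=0x70=112: acc |= 112<<0 -> acc=112 shift=7 [end]
Varint 3: bytes[5:6] = 70 -> value 112 (1 byte(s))
  byte[6]=0xD1 cont=1 payload=0x51=81: acc |= 81<<0 -> acc=81 shift=7
  byte[7]=0xAC cont=1 payload=0x2C=44: acc |= 44<<7 -> acc=5713 shift=14
  byte[8]=0x42 cont=0 payload=0x42=66: acc |= 66<<14 -> acc=1087057 shift=21 [end]
Varint 4: bytes[6:9] = D1 AC 42 -> value 1087057 (3 byte(s))
  byte[9]=0xF8 cont=1 payload=0x78=120: acc |= 120<<0 -> acc=120 shift=7
  byte[10]=0xF5 cont=1 payload=0x75=117: acc |= 117<<7 -> acc=15096 shift=14
  byte[11]=0xB2 cont=1 payload=0x32=50: acc |= 50<<14 -> acc=834296 shift=21
  byte[12]=0x7A cont=0 payload=0x7A=122: acc |= 122<<21 -> acc=256686840 shift=28 [end]
Varint 5: bytes[9:13] = F8 F5 B2 7A -> value 256686840 (4 byte(s))
  byte[13]=0xCA cont=1 payload=0x4A=74: acc |= 74<<0 -> acc=74 shift=7
  byte[14]=0x6C cont=0 payload=0x6C=108: acc |= 108<<7 -> acc=13898 shift=14 [end]
Varint 6: bytes[13:15] = CA 6C -> value 13898 (2 byte(s))

Answer: 3 2 1 3 4 2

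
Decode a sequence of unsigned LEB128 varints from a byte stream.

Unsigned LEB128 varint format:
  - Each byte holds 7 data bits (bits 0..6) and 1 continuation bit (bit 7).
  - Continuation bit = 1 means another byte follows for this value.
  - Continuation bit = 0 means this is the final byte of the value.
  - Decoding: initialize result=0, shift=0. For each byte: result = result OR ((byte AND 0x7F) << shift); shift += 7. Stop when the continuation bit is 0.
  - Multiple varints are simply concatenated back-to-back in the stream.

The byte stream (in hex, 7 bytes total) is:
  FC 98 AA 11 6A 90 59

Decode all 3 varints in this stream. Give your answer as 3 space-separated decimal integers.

Answer: 36342908 106 11408

Derivation:
  byte[0]=0xFC cont=1 payload=0x7C=124: acc |= 124<<0 -> acc=124 shift=7
  byte[1]=0x98 cont=1 payload=0x18=24: acc |= 24<<7 -> acc=3196 shift=14
  byte[2]=0xAA cont=1 payload=0x2A=42: acc |= 42<<14 -> acc=691324 shift=21
  byte[3]=0x11 cont=0 payload=0x11=17: acc |= 17<<21 -> acc=36342908 shift=28 [end]
Varint 1: bytes[0:4] = FC 98 AA 11 -> value 36342908 (4 byte(s))
  byte[4]=0x6A cont=0 payload=0x6A=106: acc |= 106<<0 -> acc=106 shift=7 [end]
Varint 2: bytes[4:5] = 6A -> value 106 (1 byte(s))
  byte[5]=0x90 cont=1 payload=0x10=16: acc |= 16<<0 -> acc=16 shift=7
  byte[6]=0x59 cont=0 payload=0x59=89: acc |= 89<<7 -> acc=11408 shift=14 [end]
Varint 3: bytes[5:7] = 90 59 -> value 11408 (2 byte(s))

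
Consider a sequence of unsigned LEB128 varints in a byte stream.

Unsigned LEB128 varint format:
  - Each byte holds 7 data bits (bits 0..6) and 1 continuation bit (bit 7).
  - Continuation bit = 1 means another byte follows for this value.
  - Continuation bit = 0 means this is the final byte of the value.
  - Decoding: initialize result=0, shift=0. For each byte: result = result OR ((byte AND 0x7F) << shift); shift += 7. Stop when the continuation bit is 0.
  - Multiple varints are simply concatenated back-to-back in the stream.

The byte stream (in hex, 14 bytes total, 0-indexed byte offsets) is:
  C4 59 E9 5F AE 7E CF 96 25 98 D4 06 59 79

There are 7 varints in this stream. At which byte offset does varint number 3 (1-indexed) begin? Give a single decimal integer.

Answer: 4

Derivation:
  byte[0]=0xC4 cont=1 payload=0x44=68: acc |= 68<<0 -> acc=68 shift=7
  byte[1]=0x59 cont=0 payload=0x59=89: acc |= 89<<7 -> acc=11460 shift=14 [end]
Varint 1: bytes[0:2] = C4 59 -> value 11460 (2 byte(s))
  byte[2]=0xE9 cont=1 payload=0x69=105: acc |= 105<<0 -> acc=105 shift=7
  byte[3]=0x5F cont=0 payload=0x5F=95: acc |= 95<<7 -> acc=12265 shift=14 [end]
Varint 2: bytes[2:4] = E9 5F -> value 12265 (2 byte(s))
  byte[4]=0xAE cont=1 payload=0x2E=46: acc |= 46<<0 -> acc=46 shift=7
  byte[5]=0x7E cont=0 payload=0x7E=126: acc |= 126<<7 -> acc=16174 shift=14 [end]
Varint 3: bytes[4:6] = AE 7E -> value 16174 (2 byte(s))
  byte[6]=0xCF cont=1 payload=0x4F=79: acc |= 79<<0 -> acc=79 shift=7
  byte[7]=0x96 cont=1 payload=0x16=22: acc |= 22<<7 -> acc=2895 shift=14
  byte[8]=0x25 cont=0 payload=0x25=37: acc |= 37<<14 -> acc=609103 shift=21 [end]
Varint 4: bytes[6:9] = CF 96 25 -> value 609103 (3 byte(s))
  byte[9]=0x98 cont=1 payload=0x18=24: acc |= 24<<0 -> acc=24 shift=7
  byte[10]=0xD4 cont=1 payload=0x54=84: acc |= 84<<7 -> acc=10776 shift=14
  byte[11]=0x06 cont=0 payload=0x06=6: acc |= 6<<14 -> acc=109080 shift=21 [end]
Varint 5: bytes[9:12] = 98 D4 06 -> value 109080 (3 byte(s))
  byte[12]=0x59 cont=0 payload=0x59=89: acc |= 89<<0 -> acc=89 shift=7 [end]
Varint 6: bytes[12:13] = 59 -> value 89 (1 byte(s))
  byte[13]=0x79 cont=0 payload=0x79=121: acc |= 121<<0 -> acc=121 shift=7 [end]
Varint 7: bytes[13:14] = 79 -> value 121 (1 byte(s))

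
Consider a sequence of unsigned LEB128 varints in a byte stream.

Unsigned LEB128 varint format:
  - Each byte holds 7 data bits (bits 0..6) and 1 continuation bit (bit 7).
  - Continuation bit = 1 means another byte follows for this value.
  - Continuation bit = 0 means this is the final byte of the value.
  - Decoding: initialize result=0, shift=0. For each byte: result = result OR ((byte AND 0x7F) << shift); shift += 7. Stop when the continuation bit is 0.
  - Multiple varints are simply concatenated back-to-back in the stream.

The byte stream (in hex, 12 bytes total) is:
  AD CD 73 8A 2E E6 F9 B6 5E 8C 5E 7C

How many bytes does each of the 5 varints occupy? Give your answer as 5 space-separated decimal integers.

Answer: 3 2 4 2 1

Derivation:
  byte[0]=0xAD cont=1 payload=0x2D=45: acc |= 45<<0 -> acc=45 shift=7
  byte[1]=0xCD cont=1 payload=0x4D=77: acc |= 77<<7 -> acc=9901 shift=14
  byte[2]=0x73 cont=0 payload=0x73=115: acc |= 115<<14 -> acc=1894061 shift=21 [end]
Varint 1: bytes[0:3] = AD CD 73 -> value 1894061 (3 byte(s))
  byte[3]=0x8A cont=1 payload=0x0A=10: acc |= 10<<0 -> acc=10 shift=7
  byte[4]=0x2E cont=0 payload=0x2E=46: acc |= 46<<7 -> acc=5898 shift=14 [end]
Varint 2: bytes[3:5] = 8A 2E -> value 5898 (2 byte(s))
  byte[5]=0xE6 cont=1 payload=0x66=102: acc |= 102<<0 -> acc=102 shift=7
  byte[6]=0xF9 cont=1 payload=0x79=121: acc |= 121<<7 -> acc=15590 shift=14
  byte[7]=0xB6 cont=1 payload=0x36=54: acc |= 54<<14 -> acc=900326 shift=21
  byte[8]=0x5E cont=0 payload=0x5E=94: acc |= 94<<21 -> acc=198032614 shift=28 [end]
Varint 3: bytes[5:9] = E6 F9 B6 5E -> value 198032614 (4 byte(s))
  byte[9]=0x8C cont=1 payload=0x0C=12: acc |= 12<<0 -> acc=12 shift=7
  byte[10]=0x5E cont=0 payload=0x5E=94: acc |= 94<<7 -> acc=12044 shift=14 [end]
Varint 4: bytes[9:11] = 8C 5E -> value 12044 (2 byte(s))
  byte[11]=0x7C cont=0 payload=0x7C=124: acc |= 124<<0 -> acc=124 shift=7 [end]
Varint 5: bytes[11:12] = 7C -> value 124 (1 byte(s))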